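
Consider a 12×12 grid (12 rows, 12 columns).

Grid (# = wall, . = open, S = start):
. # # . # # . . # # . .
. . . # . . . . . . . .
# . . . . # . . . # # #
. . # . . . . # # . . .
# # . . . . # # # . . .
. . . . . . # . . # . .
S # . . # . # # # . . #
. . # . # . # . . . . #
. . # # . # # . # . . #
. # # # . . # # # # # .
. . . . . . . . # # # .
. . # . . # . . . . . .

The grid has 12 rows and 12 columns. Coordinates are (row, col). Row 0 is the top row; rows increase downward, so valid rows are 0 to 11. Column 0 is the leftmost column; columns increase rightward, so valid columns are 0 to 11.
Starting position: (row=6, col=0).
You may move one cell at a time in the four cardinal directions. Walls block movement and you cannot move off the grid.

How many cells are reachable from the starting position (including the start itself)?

BFS flood-fill from (row=6, col=0):
  Distance 0: (row=6, col=0)
  Distance 1: (row=5, col=0), (row=7, col=0)
  Distance 2: (row=5, col=1), (row=7, col=1), (row=8, col=0)
  Distance 3: (row=5, col=2), (row=8, col=1), (row=9, col=0)
  Distance 4: (row=4, col=2), (row=5, col=3), (row=6, col=2), (row=10, col=0)
  Distance 5: (row=4, col=3), (row=5, col=4), (row=6, col=3), (row=10, col=1), (row=11, col=0)
  Distance 6: (row=3, col=3), (row=4, col=4), (row=5, col=5), (row=7, col=3), (row=10, col=2), (row=11, col=1)
  Distance 7: (row=2, col=3), (row=3, col=4), (row=4, col=5), (row=6, col=5), (row=10, col=3)
  Distance 8: (row=2, col=2), (row=2, col=4), (row=3, col=5), (row=7, col=5), (row=10, col=4), (row=11, col=3)
  Distance 9: (row=1, col=2), (row=1, col=4), (row=2, col=1), (row=3, col=6), (row=9, col=4), (row=10, col=5), (row=11, col=4)
  Distance 10: (row=1, col=1), (row=1, col=5), (row=2, col=6), (row=3, col=1), (row=8, col=4), (row=9, col=5), (row=10, col=6)
  Distance 11: (row=1, col=0), (row=1, col=6), (row=2, col=7), (row=3, col=0), (row=10, col=7), (row=11, col=6)
  Distance 12: (row=0, col=0), (row=0, col=6), (row=1, col=7), (row=2, col=8), (row=11, col=7)
  Distance 13: (row=0, col=7), (row=1, col=8), (row=11, col=8)
  Distance 14: (row=1, col=9), (row=11, col=9)
  Distance 15: (row=1, col=10), (row=11, col=10)
  Distance 16: (row=0, col=10), (row=1, col=11), (row=11, col=11)
  Distance 17: (row=0, col=11), (row=10, col=11)
  Distance 18: (row=9, col=11)
Total reachable: 73 (grid has 93 open cells total)

Answer: Reachable cells: 73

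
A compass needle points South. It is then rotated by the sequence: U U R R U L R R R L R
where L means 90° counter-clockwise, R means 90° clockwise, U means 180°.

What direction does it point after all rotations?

Start: South
  U (U-turn (180°)) -> North
  U (U-turn (180°)) -> South
  R (right (90° clockwise)) -> West
  R (right (90° clockwise)) -> North
  U (U-turn (180°)) -> South
  L (left (90° counter-clockwise)) -> East
  R (right (90° clockwise)) -> South
  R (right (90° clockwise)) -> West
  R (right (90° clockwise)) -> North
  L (left (90° counter-clockwise)) -> West
  R (right (90° clockwise)) -> North
Final: North

Answer: Final heading: North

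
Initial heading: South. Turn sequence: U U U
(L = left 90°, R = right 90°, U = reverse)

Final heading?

Answer: Final heading: North

Derivation:
Start: South
  U (U-turn (180°)) -> North
  U (U-turn (180°)) -> South
  U (U-turn (180°)) -> North
Final: North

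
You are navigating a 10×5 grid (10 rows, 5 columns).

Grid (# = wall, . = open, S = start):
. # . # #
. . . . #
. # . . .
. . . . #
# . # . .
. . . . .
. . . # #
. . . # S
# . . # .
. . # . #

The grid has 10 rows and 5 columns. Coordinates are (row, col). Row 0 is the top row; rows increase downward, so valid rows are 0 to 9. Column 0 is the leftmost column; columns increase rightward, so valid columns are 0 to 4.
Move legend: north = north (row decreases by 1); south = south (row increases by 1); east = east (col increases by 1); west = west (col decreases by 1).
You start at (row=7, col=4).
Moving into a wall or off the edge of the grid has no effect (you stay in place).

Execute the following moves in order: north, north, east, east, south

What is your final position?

Answer: Final position: (row=8, col=4)

Derivation:
Start: (row=7, col=4)
  north (north): blocked, stay at (row=7, col=4)
  north (north): blocked, stay at (row=7, col=4)
  east (east): blocked, stay at (row=7, col=4)
  east (east): blocked, stay at (row=7, col=4)
  south (south): (row=7, col=4) -> (row=8, col=4)
Final: (row=8, col=4)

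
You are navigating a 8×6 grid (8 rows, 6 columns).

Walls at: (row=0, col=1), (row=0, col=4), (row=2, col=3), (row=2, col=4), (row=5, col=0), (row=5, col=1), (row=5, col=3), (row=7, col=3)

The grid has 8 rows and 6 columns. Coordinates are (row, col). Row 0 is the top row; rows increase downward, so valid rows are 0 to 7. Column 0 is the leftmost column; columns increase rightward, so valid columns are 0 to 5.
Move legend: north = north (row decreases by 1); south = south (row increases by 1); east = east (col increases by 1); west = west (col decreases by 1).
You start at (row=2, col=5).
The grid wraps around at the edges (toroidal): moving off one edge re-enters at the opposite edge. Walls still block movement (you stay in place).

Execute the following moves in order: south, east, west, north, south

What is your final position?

Answer: Final position: (row=3, col=5)

Derivation:
Start: (row=2, col=5)
  south (south): (row=2, col=5) -> (row=3, col=5)
  east (east): (row=3, col=5) -> (row=3, col=0)
  west (west): (row=3, col=0) -> (row=3, col=5)
  north (north): (row=3, col=5) -> (row=2, col=5)
  south (south): (row=2, col=5) -> (row=3, col=5)
Final: (row=3, col=5)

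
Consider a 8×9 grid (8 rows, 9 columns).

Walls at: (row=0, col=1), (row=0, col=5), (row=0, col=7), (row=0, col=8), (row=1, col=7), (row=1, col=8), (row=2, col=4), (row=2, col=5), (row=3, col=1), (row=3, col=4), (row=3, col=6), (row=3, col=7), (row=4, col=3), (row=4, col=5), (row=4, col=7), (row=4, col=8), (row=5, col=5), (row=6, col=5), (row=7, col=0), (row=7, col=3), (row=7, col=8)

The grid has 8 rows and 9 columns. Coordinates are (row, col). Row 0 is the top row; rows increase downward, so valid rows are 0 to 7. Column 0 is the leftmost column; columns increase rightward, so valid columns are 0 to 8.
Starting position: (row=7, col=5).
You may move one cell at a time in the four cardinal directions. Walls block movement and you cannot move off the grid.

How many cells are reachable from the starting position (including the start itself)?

Answer: Reachable cells: 50

Derivation:
BFS flood-fill from (row=7, col=5):
  Distance 0: (row=7, col=5)
  Distance 1: (row=7, col=4), (row=7, col=6)
  Distance 2: (row=6, col=4), (row=6, col=6), (row=7, col=7)
  Distance 3: (row=5, col=4), (row=5, col=6), (row=6, col=3), (row=6, col=7)
  Distance 4: (row=4, col=4), (row=4, col=6), (row=5, col=3), (row=5, col=7), (row=6, col=2), (row=6, col=8)
  Distance 5: (row=5, col=2), (row=5, col=8), (row=6, col=1), (row=7, col=2)
  Distance 6: (row=4, col=2), (row=5, col=1), (row=6, col=0), (row=7, col=1)
  Distance 7: (row=3, col=2), (row=4, col=1), (row=5, col=0)
  Distance 8: (row=2, col=2), (row=3, col=3), (row=4, col=0)
  Distance 9: (row=1, col=2), (row=2, col=1), (row=2, col=3), (row=3, col=0)
  Distance 10: (row=0, col=2), (row=1, col=1), (row=1, col=3), (row=2, col=0)
  Distance 11: (row=0, col=3), (row=1, col=0), (row=1, col=4)
  Distance 12: (row=0, col=0), (row=0, col=4), (row=1, col=5)
  Distance 13: (row=1, col=6)
  Distance 14: (row=0, col=6), (row=2, col=6)
  Distance 15: (row=2, col=7)
  Distance 16: (row=2, col=8)
  Distance 17: (row=3, col=8)
Total reachable: 50 (grid has 51 open cells total)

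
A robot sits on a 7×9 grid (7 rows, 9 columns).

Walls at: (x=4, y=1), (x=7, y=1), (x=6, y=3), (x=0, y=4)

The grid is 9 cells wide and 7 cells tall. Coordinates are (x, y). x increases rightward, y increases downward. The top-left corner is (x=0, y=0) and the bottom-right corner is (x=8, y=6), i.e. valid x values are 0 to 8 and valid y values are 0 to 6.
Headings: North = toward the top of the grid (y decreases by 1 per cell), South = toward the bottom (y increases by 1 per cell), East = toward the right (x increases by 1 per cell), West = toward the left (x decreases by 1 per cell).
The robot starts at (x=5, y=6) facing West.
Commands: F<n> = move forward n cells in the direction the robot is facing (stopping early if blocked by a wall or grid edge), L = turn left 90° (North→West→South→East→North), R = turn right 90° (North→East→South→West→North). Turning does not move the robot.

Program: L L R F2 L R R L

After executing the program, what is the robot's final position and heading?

Answer: Final position: (x=5, y=6), facing South

Derivation:
Start: (x=5, y=6), facing West
  L: turn left, now facing South
  L: turn left, now facing East
  R: turn right, now facing South
  F2: move forward 0/2 (blocked), now at (x=5, y=6)
  L: turn left, now facing East
  R: turn right, now facing South
  R: turn right, now facing West
  L: turn left, now facing South
Final: (x=5, y=6), facing South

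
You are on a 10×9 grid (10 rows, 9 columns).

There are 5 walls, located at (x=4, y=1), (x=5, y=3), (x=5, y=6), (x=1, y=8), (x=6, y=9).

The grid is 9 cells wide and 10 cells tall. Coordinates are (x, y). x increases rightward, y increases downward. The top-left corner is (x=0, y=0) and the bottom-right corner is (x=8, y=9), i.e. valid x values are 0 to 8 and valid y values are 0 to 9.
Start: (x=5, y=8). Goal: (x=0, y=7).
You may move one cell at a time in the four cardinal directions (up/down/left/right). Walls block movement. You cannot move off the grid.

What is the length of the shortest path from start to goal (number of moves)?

Answer: Shortest path length: 6

Derivation:
BFS from (x=5, y=8) until reaching (x=0, y=7):
  Distance 0: (x=5, y=8)
  Distance 1: (x=5, y=7), (x=4, y=8), (x=6, y=8), (x=5, y=9)
  Distance 2: (x=4, y=7), (x=6, y=7), (x=3, y=8), (x=7, y=8), (x=4, y=9)
  Distance 3: (x=4, y=6), (x=6, y=6), (x=3, y=7), (x=7, y=7), (x=2, y=8), (x=8, y=8), (x=3, y=9), (x=7, y=9)
  Distance 4: (x=4, y=5), (x=6, y=5), (x=3, y=6), (x=7, y=6), (x=2, y=7), (x=8, y=7), (x=2, y=9), (x=8, y=9)
  Distance 5: (x=4, y=4), (x=6, y=4), (x=3, y=5), (x=5, y=5), (x=7, y=5), (x=2, y=6), (x=8, y=6), (x=1, y=7), (x=1, y=9)
  Distance 6: (x=4, y=3), (x=6, y=3), (x=3, y=4), (x=5, y=4), (x=7, y=4), (x=2, y=5), (x=8, y=5), (x=1, y=6), (x=0, y=7), (x=0, y=9)  <- goal reached here
One shortest path (6 moves): (x=5, y=8) -> (x=4, y=8) -> (x=3, y=8) -> (x=2, y=8) -> (x=2, y=7) -> (x=1, y=7) -> (x=0, y=7)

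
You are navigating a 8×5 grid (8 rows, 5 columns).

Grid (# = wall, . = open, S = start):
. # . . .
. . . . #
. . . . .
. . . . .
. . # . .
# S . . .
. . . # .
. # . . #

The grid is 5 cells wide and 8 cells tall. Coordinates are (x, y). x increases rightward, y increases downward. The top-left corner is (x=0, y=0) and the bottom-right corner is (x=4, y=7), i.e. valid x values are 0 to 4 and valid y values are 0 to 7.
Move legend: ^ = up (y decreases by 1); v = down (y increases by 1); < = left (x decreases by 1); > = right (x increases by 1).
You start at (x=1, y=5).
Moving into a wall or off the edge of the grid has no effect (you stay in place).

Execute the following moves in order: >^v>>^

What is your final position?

Answer: Final position: (x=2, y=5)

Derivation:
Start: (x=1, y=5)
  > (right): (x=1, y=5) -> (x=2, y=5)
  ^ (up): blocked, stay at (x=2, y=5)
  v (down): (x=2, y=5) -> (x=2, y=6)
  > (right): blocked, stay at (x=2, y=6)
  > (right): blocked, stay at (x=2, y=6)
  ^ (up): (x=2, y=6) -> (x=2, y=5)
Final: (x=2, y=5)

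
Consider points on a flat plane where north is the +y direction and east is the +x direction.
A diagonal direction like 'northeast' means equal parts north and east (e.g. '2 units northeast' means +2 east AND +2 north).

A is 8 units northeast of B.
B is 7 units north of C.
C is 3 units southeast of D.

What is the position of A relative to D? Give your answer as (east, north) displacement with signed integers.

Answer: A is at (east=11, north=12) relative to D.

Derivation:
Place D at the origin (east=0, north=0).
  C is 3 units southeast of D: delta (east=+3, north=-3); C at (east=3, north=-3).
  B is 7 units north of C: delta (east=+0, north=+7); B at (east=3, north=4).
  A is 8 units northeast of B: delta (east=+8, north=+8); A at (east=11, north=12).
Therefore A relative to D: (east=11, north=12).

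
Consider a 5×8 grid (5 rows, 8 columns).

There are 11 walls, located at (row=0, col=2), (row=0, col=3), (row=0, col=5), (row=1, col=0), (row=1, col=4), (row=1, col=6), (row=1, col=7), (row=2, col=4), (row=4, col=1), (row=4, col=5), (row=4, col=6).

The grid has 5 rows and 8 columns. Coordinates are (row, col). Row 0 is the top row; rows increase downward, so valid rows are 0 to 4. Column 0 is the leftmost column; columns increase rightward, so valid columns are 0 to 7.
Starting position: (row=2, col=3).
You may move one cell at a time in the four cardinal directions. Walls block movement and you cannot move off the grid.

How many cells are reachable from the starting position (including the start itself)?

Answer: Reachable cells: 26

Derivation:
BFS flood-fill from (row=2, col=3):
  Distance 0: (row=2, col=3)
  Distance 1: (row=1, col=3), (row=2, col=2), (row=3, col=3)
  Distance 2: (row=1, col=2), (row=2, col=1), (row=3, col=2), (row=3, col=4), (row=4, col=3)
  Distance 3: (row=1, col=1), (row=2, col=0), (row=3, col=1), (row=3, col=5), (row=4, col=2), (row=4, col=4)
  Distance 4: (row=0, col=1), (row=2, col=5), (row=3, col=0), (row=3, col=6)
  Distance 5: (row=0, col=0), (row=1, col=5), (row=2, col=6), (row=3, col=7), (row=4, col=0)
  Distance 6: (row=2, col=7), (row=4, col=7)
Total reachable: 26 (grid has 29 open cells total)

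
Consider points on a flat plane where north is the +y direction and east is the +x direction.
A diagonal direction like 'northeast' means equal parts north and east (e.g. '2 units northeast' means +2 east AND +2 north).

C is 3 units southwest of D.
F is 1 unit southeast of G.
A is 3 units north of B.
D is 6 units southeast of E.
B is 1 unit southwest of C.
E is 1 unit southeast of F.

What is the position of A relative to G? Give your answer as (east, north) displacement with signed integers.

Place G at the origin (east=0, north=0).
  F is 1 unit southeast of G: delta (east=+1, north=-1); F at (east=1, north=-1).
  E is 1 unit southeast of F: delta (east=+1, north=-1); E at (east=2, north=-2).
  D is 6 units southeast of E: delta (east=+6, north=-6); D at (east=8, north=-8).
  C is 3 units southwest of D: delta (east=-3, north=-3); C at (east=5, north=-11).
  B is 1 unit southwest of C: delta (east=-1, north=-1); B at (east=4, north=-12).
  A is 3 units north of B: delta (east=+0, north=+3); A at (east=4, north=-9).
Therefore A relative to G: (east=4, north=-9).

Answer: A is at (east=4, north=-9) relative to G.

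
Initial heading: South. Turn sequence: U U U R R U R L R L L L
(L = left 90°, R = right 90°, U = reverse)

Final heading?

Answer: Final heading: South

Derivation:
Start: South
  U (U-turn (180°)) -> North
  U (U-turn (180°)) -> South
  U (U-turn (180°)) -> North
  R (right (90° clockwise)) -> East
  R (right (90° clockwise)) -> South
  U (U-turn (180°)) -> North
  R (right (90° clockwise)) -> East
  L (left (90° counter-clockwise)) -> North
  R (right (90° clockwise)) -> East
  L (left (90° counter-clockwise)) -> North
  L (left (90° counter-clockwise)) -> West
  L (left (90° counter-clockwise)) -> South
Final: South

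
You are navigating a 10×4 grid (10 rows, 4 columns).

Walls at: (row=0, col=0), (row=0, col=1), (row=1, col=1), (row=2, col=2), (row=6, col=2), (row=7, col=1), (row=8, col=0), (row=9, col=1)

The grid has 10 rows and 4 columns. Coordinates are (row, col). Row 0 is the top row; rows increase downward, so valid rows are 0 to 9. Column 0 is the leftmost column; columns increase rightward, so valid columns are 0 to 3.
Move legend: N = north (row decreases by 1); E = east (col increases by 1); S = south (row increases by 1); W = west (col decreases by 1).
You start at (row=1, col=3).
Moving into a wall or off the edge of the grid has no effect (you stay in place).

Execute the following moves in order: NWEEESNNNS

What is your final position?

Answer: Final position: (row=1, col=3)

Derivation:
Start: (row=1, col=3)
  N (north): (row=1, col=3) -> (row=0, col=3)
  W (west): (row=0, col=3) -> (row=0, col=2)
  E (east): (row=0, col=2) -> (row=0, col=3)
  E (east): blocked, stay at (row=0, col=3)
  E (east): blocked, stay at (row=0, col=3)
  S (south): (row=0, col=3) -> (row=1, col=3)
  N (north): (row=1, col=3) -> (row=0, col=3)
  N (north): blocked, stay at (row=0, col=3)
  N (north): blocked, stay at (row=0, col=3)
  S (south): (row=0, col=3) -> (row=1, col=3)
Final: (row=1, col=3)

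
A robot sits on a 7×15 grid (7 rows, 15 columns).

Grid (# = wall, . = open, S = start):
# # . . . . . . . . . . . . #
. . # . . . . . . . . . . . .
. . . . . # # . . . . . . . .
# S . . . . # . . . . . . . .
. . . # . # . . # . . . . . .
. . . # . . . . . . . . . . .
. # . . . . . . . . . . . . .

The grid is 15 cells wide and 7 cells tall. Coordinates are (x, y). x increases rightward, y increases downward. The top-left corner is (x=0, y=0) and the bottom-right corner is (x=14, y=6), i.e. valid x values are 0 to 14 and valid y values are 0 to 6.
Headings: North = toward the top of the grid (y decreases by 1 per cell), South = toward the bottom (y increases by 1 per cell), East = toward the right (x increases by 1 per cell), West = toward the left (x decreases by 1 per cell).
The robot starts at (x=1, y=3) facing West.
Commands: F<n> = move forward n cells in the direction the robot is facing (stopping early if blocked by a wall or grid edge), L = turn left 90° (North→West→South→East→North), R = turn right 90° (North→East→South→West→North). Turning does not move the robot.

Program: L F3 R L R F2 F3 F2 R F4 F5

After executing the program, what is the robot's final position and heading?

Start: (x=1, y=3), facing West
  L: turn left, now facing South
  F3: move forward 2/3 (blocked), now at (x=1, y=5)
  R: turn right, now facing West
  L: turn left, now facing South
  R: turn right, now facing West
  F2: move forward 1/2 (blocked), now at (x=0, y=5)
  F3: move forward 0/3 (blocked), now at (x=0, y=5)
  F2: move forward 0/2 (blocked), now at (x=0, y=5)
  R: turn right, now facing North
  F4: move forward 1/4 (blocked), now at (x=0, y=4)
  F5: move forward 0/5 (blocked), now at (x=0, y=4)
Final: (x=0, y=4), facing North

Answer: Final position: (x=0, y=4), facing North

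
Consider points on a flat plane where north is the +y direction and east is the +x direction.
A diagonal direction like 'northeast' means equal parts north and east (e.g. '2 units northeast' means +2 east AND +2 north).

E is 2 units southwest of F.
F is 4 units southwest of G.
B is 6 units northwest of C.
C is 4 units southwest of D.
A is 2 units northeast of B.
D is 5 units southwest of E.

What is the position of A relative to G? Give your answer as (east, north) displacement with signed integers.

Place G at the origin (east=0, north=0).
  F is 4 units southwest of G: delta (east=-4, north=-4); F at (east=-4, north=-4).
  E is 2 units southwest of F: delta (east=-2, north=-2); E at (east=-6, north=-6).
  D is 5 units southwest of E: delta (east=-5, north=-5); D at (east=-11, north=-11).
  C is 4 units southwest of D: delta (east=-4, north=-4); C at (east=-15, north=-15).
  B is 6 units northwest of C: delta (east=-6, north=+6); B at (east=-21, north=-9).
  A is 2 units northeast of B: delta (east=+2, north=+2); A at (east=-19, north=-7).
Therefore A relative to G: (east=-19, north=-7).

Answer: A is at (east=-19, north=-7) relative to G.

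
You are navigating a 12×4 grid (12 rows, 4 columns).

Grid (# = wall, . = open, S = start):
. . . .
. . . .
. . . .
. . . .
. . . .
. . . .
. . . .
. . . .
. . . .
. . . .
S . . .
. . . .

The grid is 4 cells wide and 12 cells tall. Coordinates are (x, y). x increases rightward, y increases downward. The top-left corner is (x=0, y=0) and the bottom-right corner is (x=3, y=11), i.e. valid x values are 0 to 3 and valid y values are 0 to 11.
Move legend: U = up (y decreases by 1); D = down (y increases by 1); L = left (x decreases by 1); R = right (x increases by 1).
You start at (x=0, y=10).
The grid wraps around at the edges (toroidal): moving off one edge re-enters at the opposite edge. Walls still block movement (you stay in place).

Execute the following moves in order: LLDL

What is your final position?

Start: (x=0, y=10)
  L (left): (x=0, y=10) -> (x=3, y=10)
  L (left): (x=3, y=10) -> (x=2, y=10)
  D (down): (x=2, y=10) -> (x=2, y=11)
  L (left): (x=2, y=11) -> (x=1, y=11)
Final: (x=1, y=11)

Answer: Final position: (x=1, y=11)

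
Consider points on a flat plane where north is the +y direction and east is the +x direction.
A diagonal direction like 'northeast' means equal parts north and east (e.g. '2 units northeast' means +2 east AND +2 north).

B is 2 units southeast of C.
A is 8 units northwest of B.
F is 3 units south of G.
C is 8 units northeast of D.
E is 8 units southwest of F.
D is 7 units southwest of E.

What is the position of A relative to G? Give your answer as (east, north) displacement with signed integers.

Answer: A is at (east=-13, north=-4) relative to G.

Derivation:
Place G at the origin (east=0, north=0).
  F is 3 units south of G: delta (east=+0, north=-3); F at (east=0, north=-3).
  E is 8 units southwest of F: delta (east=-8, north=-8); E at (east=-8, north=-11).
  D is 7 units southwest of E: delta (east=-7, north=-7); D at (east=-15, north=-18).
  C is 8 units northeast of D: delta (east=+8, north=+8); C at (east=-7, north=-10).
  B is 2 units southeast of C: delta (east=+2, north=-2); B at (east=-5, north=-12).
  A is 8 units northwest of B: delta (east=-8, north=+8); A at (east=-13, north=-4).
Therefore A relative to G: (east=-13, north=-4).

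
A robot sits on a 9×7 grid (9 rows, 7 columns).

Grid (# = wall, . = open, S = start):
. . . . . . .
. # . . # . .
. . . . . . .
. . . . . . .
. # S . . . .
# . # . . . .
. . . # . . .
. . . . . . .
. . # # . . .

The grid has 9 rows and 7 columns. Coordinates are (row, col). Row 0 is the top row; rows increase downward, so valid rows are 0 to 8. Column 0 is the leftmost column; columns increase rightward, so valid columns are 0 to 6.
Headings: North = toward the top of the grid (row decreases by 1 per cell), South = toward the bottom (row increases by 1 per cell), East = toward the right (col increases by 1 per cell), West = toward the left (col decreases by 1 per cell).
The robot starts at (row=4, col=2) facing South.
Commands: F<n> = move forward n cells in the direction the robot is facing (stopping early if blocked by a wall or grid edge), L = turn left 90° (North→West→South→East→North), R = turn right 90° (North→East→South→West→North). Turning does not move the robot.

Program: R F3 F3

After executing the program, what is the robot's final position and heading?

Start: (row=4, col=2), facing South
  R: turn right, now facing West
  F3: move forward 0/3 (blocked), now at (row=4, col=2)
  F3: move forward 0/3 (blocked), now at (row=4, col=2)
Final: (row=4, col=2), facing West

Answer: Final position: (row=4, col=2), facing West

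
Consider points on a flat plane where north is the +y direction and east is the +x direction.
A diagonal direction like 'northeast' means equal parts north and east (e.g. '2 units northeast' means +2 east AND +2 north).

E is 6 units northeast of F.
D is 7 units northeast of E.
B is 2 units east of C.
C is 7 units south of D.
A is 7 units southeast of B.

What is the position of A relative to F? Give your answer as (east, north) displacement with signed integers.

Place F at the origin (east=0, north=0).
  E is 6 units northeast of F: delta (east=+6, north=+6); E at (east=6, north=6).
  D is 7 units northeast of E: delta (east=+7, north=+7); D at (east=13, north=13).
  C is 7 units south of D: delta (east=+0, north=-7); C at (east=13, north=6).
  B is 2 units east of C: delta (east=+2, north=+0); B at (east=15, north=6).
  A is 7 units southeast of B: delta (east=+7, north=-7); A at (east=22, north=-1).
Therefore A relative to F: (east=22, north=-1).

Answer: A is at (east=22, north=-1) relative to F.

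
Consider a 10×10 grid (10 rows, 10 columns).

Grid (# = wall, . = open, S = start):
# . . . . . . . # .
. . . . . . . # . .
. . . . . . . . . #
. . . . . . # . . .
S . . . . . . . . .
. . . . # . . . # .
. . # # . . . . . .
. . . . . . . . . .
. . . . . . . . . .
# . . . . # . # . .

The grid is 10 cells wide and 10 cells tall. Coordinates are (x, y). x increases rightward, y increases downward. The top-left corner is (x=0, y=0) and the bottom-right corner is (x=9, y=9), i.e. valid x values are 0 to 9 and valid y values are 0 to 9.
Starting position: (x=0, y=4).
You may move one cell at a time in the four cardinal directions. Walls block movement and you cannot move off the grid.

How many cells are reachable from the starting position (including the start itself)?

Answer: Reachable cells: 88

Derivation:
BFS flood-fill from (x=0, y=4):
  Distance 0: (x=0, y=4)
  Distance 1: (x=0, y=3), (x=1, y=4), (x=0, y=5)
  Distance 2: (x=0, y=2), (x=1, y=3), (x=2, y=4), (x=1, y=5), (x=0, y=6)
  Distance 3: (x=0, y=1), (x=1, y=2), (x=2, y=3), (x=3, y=4), (x=2, y=5), (x=1, y=6), (x=0, y=7)
  Distance 4: (x=1, y=1), (x=2, y=2), (x=3, y=3), (x=4, y=4), (x=3, y=5), (x=1, y=7), (x=0, y=8)
  Distance 5: (x=1, y=0), (x=2, y=1), (x=3, y=2), (x=4, y=3), (x=5, y=4), (x=2, y=7), (x=1, y=8)
  Distance 6: (x=2, y=0), (x=3, y=1), (x=4, y=2), (x=5, y=3), (x=6, y=4), (x=5, y=5), (x=3, y=7), (x=2, y=8), (x=1, y=9)
  Distance 7: (x=3, y=0), (x=4, y=1), (x=5, y=2), (x=7, y=4), (x=6, y=5), (x=5, y=6), (x=4, y=7), (x=3, y=8), (x=2, y=9)
  Distance 8: (x=4, y=0), (x=5, y=1), (x=6, y=2), (x=7, y=3), (x=8, y=4), (x=7, y=5), (x=4, y=6), (x=6, y=6), (x=5, y=7), (x=4, y=8), (x=3, y=9)
  Distance 9: (x=5, y=0), (x=6, y=1), (x=7, y=2), (x=8, y=3), (x=9, y=4), (x=7, y=6), (x=6, y=7), (x=5, y=8), (x=4, y=9)
  Distance 10: (x=6, y=0), (x=8, y=2), (x=9, y=3), (x=9, y=5), (x=8, y=6), (x=7, y=7), (x=6, y=8)
  Distance 11: (x=7, y=0), (x=8, y=1), (x=9, y=6), (x=8, y=7), (x=7, y=8), (x=6, y=9)
  Distance 12: (x=9, y=1), (x=9, y=7), (x=8, y=8)
  Distance 13: (x=9, y=0), (x=9, y=8), (x=8, y=9)
  Distance 14: (x=9, y=9)
Total reachable: 88 (grid has 88 open cells total)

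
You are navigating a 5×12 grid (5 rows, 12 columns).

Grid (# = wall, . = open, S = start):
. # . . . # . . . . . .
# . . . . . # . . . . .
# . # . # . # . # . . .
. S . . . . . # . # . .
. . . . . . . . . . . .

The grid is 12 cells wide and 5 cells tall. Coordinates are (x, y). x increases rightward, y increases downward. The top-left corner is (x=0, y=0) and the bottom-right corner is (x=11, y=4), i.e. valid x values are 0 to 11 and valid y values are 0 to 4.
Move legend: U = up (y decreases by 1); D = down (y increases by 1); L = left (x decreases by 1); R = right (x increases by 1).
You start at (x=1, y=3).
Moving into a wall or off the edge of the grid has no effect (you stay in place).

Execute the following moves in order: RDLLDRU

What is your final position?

Answer: Final position: (x=1, y=3)

Derivation:
Start: (x=1, y=3)
  R (right): (x=1, y=3) -> (x=2, y=3)
  D (down): (x=2, y=3) -> (x=2, y=4)
  L (left): (x=2, y=4) -> (x=1, y=4)
  L (left): (x=1, y=4) -> (x=0, y=4)
  D (down): blocked, stay at (x=0, y=4)
  R (right): (x=0, y=4) -> (x=1, y=4)
  U (up): (x=1, y=4) -> (x=1, y=3)
Final: (x=1, y=3)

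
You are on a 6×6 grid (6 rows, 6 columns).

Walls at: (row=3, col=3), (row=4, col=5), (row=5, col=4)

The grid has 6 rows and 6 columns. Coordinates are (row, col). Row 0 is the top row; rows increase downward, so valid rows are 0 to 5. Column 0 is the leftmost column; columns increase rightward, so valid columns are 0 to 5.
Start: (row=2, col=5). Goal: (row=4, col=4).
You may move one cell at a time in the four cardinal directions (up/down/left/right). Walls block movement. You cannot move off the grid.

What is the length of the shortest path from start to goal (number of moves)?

BFS from (row=2, col=5) until reaching (row=4, col=4):
  Distance 0: (row=2, col=5)
  Distance 1: (row=1, col=5), (row=2, col=4), (row=3, col=5)
  Distance 2: (row=0, col=5), (row=1, col=4), (row=2, col=3), (row=3, col=4)
  Distance 3: (row=0, col=4), (row=1, col=3), (row=2, col=2), (row=4, col=4)  <- goal reached here
One shortest path (3 moves): (row=2, col=5) -> (row=2, col=4) -> (row=3, col=4) -> (row=4, col=4)

Answer: Shortest path length: 3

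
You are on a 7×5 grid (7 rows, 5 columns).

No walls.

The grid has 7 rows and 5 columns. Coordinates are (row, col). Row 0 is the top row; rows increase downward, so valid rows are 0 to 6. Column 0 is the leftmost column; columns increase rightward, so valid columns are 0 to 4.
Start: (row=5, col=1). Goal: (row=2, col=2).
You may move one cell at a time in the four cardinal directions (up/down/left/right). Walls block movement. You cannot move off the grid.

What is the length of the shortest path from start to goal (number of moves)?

BFS from (row=5, col=1) until reaching (row=2, col=2):
  Distance 0: (row=5, col=1)
  Distance 1: (row=4, col=1), (row=5, col=0), (row=5, col=2), (row=6, col=1)
  Distance 2: (row=3, col=1), (row=4, col=0), (row=4, col=2), (row=5, col=3), (row=6, col=0), (row=6, col=2)
  Distance 3: (row=2, col=1), (row=3, col=0), (row=3, col=2), (row=4, col=3), (row=5, col=4), (row=6, col=3)
  Distance 4: (row=1, col=1), (row=2, col=0), (row=2, col=2), (row=3, col=3), (row=4, col=4), (row=6, col=4)  <- goal reached here
One shortest path (4 moves): (row=5, col=1) -> (row=5, col=2) -> (row=4, col=2) -> (row=3, col=2) -> (row=2, col=2)

Answer: Shortest path length: 4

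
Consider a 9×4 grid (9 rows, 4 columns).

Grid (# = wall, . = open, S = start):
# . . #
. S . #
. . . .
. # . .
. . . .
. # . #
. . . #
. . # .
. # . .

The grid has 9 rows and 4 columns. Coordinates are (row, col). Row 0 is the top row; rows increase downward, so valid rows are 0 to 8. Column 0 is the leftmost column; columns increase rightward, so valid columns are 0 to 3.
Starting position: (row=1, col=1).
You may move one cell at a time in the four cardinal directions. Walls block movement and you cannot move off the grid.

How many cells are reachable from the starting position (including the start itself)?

Answer: Reachable cells: 24

Derivation:
BFS flood-fill from (row=1, col=1):
  Distance 0: (row=1, col=1)
  Distance 1: (row=0, col=1), (row=1, col=0), (row=1, col=2), (row=2, col=1)
  Distance 2: (row=0, col=2), (row=2, col=0), (row=2, col=2)
  Distance 3: (row=2, col=3), (row=3, col=0), (row=3, col=2)
  Distance 4: (row=3, col=3), (row=4, col=0), (row=4, col=2)
  Distance 5: (row=4, col=1), (row=4, col=3), (row=5, col=0), (row=5, col=2)
  Distance 6: (row=6, col=0), (row=6, col=2)
  Distance 7: (row=6, col=1), (row=7, col=0)
  Distance 8: (row=7, col=1), (row=8, col=0)
Total reachable: 24 (grid has 27 open cells total)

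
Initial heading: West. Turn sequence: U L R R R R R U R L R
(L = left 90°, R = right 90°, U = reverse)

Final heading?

Start: West
  U (U-turn (180°)) -> East
  L (left (90° counter-clockwise)) -> North
  R (right (90° clockwise)) -> East
  R (right (90° clockwise)) -> South
  R (right (90° clockwise)) -> West
  R (right (90° clockwise)) -> North
  R (right (90° clockwise)) -> East
  U (U-turn (180°)) -> West
  R (right (90° clockwise)) -> North
  L (left (90° counter-clockwise)) -> West
  R (right (90° clockwise)) -> North
Final: North

Answer: Final heading: North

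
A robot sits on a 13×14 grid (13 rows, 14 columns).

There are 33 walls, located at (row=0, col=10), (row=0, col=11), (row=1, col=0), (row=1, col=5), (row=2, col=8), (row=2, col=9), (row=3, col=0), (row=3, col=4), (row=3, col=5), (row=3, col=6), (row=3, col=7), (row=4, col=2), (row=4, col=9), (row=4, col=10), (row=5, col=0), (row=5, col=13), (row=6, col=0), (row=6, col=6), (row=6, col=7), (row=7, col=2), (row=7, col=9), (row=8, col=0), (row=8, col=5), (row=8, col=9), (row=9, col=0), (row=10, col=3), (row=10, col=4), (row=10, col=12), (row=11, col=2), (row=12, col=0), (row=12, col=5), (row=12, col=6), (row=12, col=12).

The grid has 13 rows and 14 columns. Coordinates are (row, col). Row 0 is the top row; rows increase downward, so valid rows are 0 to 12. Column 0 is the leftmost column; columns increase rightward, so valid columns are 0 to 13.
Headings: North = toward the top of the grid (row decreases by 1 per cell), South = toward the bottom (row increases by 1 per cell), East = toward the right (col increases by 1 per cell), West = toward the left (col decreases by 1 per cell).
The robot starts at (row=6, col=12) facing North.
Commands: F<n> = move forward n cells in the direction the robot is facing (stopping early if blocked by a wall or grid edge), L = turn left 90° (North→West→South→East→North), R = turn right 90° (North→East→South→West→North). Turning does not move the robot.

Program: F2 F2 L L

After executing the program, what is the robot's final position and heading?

Answer: Final position: (row=2, col=12), facing South

Derivation:
Start: (row=6, col=12), facing North
  F2: move forward 2, now at (row=4, col=12)
  F2: move forward 2, now at (row=2, col=12)
  L: turn left, now facing West
  L: turn left, now facing South
Final: (row=2, col=12), facing South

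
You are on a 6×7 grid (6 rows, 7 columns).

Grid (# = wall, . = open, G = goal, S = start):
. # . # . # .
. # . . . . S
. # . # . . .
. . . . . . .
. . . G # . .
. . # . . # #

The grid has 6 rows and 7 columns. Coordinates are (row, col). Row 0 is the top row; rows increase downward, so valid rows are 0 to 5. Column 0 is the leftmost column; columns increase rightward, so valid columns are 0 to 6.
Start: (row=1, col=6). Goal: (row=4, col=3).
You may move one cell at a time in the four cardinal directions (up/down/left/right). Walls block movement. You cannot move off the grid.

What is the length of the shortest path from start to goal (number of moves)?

BFS from (row=1, col=6) until reaching (row=4, col=3):
  Distance 0: (row=1, col=6)
  Distance 1: (row=0, col=6), (row=1, col=5), (row=2, col=6)
  Distance 2: (row=1, col=4), (row=2, col=5), (row=3, col=6)
  Distance 3: (row=0, col=4), (row=1, col=3), (row=2, col=4), (row=3, col=5), (row=4, col=6)
  Distance 4: (row=1, col=2), (row=3, col=4), (row=4, col=5)
  Distance 5: (row=0, col=2), (row=2, col=2), (row=3, col=3)
  Distance 6: (row=3, col=2), (row=4, col=3)  <- goal reached here
One shortest path (6 moves): (row=1, col=6) -> (row=1, col=5) -> (row=1, col=4) -> (row=2, col=4) -> (row=3, col=4) -> (row=3, col=3) -> (row=4, col=3)

Answer: Shortest path length: 6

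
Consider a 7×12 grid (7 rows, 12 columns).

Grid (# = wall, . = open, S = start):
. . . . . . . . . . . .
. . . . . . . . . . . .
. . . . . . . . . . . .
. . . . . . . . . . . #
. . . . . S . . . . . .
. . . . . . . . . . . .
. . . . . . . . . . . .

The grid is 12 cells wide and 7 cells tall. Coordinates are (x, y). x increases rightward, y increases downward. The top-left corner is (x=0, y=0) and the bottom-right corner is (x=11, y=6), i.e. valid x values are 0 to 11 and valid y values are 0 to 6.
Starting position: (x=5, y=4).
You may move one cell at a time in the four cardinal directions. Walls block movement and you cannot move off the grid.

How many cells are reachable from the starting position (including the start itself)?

BFS flood-fill from (x=5, y=4):
  Distance 0: (x=5, y=4)
  Distance 1: (x=5, y=3), (x=4, y=4), (x=6, y=4), (x=5, y=5)
  Distance 2: (x=5, y=2), (x=4, y=3), (x=6, y=3), (x=3, y=4), (x=7, y=4), (x=4, y=5), (x=6, y=5), (x=5, y=6)
  Distance 3: (x=5, y=1), (x=4, y=2), (x=6, y=2), (x=3, y=3), (x=7, y=3), (x=2, y=4), (x=8, y=4), (x=3, y=5), (x=7, y=5), (x=4, y=6), (x=6, y=6)
  Distance 4: (x=5, y=0), (x=4, y=1), (x=6, y=1), (x=3, y=2), (x=7, y=2), (x=2, y=3), (x=8, y=3), (x=1, y=4), (x=9, y=4), (x=2, y=5), (x=8, y=5), (x=3, y=6), (x=7, y=6)
  Distance 5: (x=4, y=0), (x=6, y=0), (x=3, y=1), (x=7, y=1), (x=2, y=2), (x=8, y=2), (x=1, y=3), (x=9, y=3), (x=0, y=4), (x=10, y=4), (x=1, y=5), (x=9, y=5), (x=2, y=6), (x=8, y=6)
  Distance 6: (x=3, y=0), (x=7, y=0), (x=2, y=1), (x=8, y=1), (x=1, y=2), (x=9, y=2), (x=0, y=3), (x=10, y=3), (x=11, y=4), (x=0, y=5), (x=10, y=5), (x=1, y=6), (x=9, y=6)
  Distance 7: (x=2, y=0), (x=8, y=0), (x=1, y=1), (x=9, y=1), (x=0, y=2), (x=10, y=2), (x=11, y=5), (x=0, y=6), (x=10, y=6)
  Distance 8: (x=1, y=0), (x=9, y=0), (x=0, y=1), (x=10, y=1), (x=11, y=2), (x=11, y=6)
  Distance 9: (x=0, y=0), (x=10, y=0), (x=11, y=1)
  Distance 10: (x=11, y=0)
Total reachable: 83 (grid has 83 open cells total)

Answer: Reachable cells: 83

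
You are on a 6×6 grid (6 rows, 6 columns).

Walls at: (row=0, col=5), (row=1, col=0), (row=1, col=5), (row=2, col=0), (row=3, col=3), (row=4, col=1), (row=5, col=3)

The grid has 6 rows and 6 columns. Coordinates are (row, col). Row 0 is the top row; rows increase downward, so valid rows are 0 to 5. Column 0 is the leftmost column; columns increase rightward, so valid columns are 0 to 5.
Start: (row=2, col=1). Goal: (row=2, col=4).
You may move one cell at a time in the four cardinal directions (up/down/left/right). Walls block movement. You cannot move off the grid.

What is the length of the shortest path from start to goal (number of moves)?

BFS from (row=2, col=1) until reaching (row=2, col=4):
  Distance 0: (row=2, col=1)
  Distance 1: (row=1, col=1), (row=2, col=2), (row=3, col=1)
  Distance 2: (row=0, col=1), (row=1, col=2), (row=2, col=3), (row=3, col=0), (row=3, col=2)
  Distance 3: (row=0, col=0), (row=0, col=2), (row=1, col=3), (row=2, col=4), (row=4, col=0), (row=4, col=2)  <- goal reached here
One shortest path (3 moves): (row=2, col=1) -> (row=2, col=2) -> (row=2, col=3) -> (row=2, col=4)

Answer: Shortest path length: 3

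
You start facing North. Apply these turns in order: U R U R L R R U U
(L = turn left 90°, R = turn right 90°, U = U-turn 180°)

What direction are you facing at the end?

Answer: Final heading: West

Derivation:
Start: North
  U (U-turn (180°)) -> South
  R (right (90° clockwise)) -> West
  U (U-turn (180°)) -> East
  R (right (90° clockwise)) -> South
  L (left (90° counter-clockwise)) -> East
  R (right (90° clockwise)) -> South
  R (right (90° clockwise)) -> West
  U (U-turn (180°)) -> East
  U (U-turn (180°)) -> West
Final: West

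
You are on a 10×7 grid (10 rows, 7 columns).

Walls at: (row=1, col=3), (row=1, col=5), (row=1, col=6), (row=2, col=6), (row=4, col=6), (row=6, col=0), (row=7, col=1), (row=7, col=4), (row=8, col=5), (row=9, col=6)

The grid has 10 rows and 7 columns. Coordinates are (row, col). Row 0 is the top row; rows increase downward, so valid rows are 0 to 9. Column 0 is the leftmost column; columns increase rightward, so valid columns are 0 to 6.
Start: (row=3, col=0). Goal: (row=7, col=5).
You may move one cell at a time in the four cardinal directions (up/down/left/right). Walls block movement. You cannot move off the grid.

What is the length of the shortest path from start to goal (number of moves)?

BFS from (row=3, col=0) until reaching (row=7, col=5):
  Distance 0: (row=3, col=0)
  Distance 1: (row=2, col=0), (row=3, col=1), (row=4, col=0)
  Distance 2: (row=1, col=0), (row=2, col=1), (row=3, col=2), (row=4, col=1), (row=5, col=0)
  Distance 3: (row=0, col=0), (row=1, col=1), (row=2, col=2), (row=3, col=3), (row=4, col=2), (row=5, col=1)
  Distance 4: (row=0, col=1), (row=1, col=2), (row=2, col=3), (row=3, col=4), (row=4, col=3), (row=5, col=2), (row=6, col=1)
  Distance 5: (row=0, col=2), (row=2, col=4), (row=3, col=5), (row=4, col=4), (row=5, col=3), (row=6, col=2)
  Distance 6: (row=0, col=3), (row=1, col=4), (row=2, col=5), (row=3, col=6), (row=4, col=5), (row=5, col=4), (row=6, col=3), (row=7, col=2)
  Distance 7: (row=0, col=4), (row=5, col=5), (row=6, col=4), (row=7, col=3), (row=8, col=2)
  Distance 8: (row=0, col=5), (row=5, col=6), (row=6, col=5), (row=8, col=1), (row=8, col=3), (row=9, col=2)
  Distance 9: (row=0, col=6), (row=6, col=6), (row=7, col=5), (row=8, col=0), (row=8, col=4), (row=9, col=1), (row=9, col=3)  <- goal reached here
One shortest path (9 moves): (row=3, col=0) -> (row=3, col=1) -> (row=3, col=2) -> (row=3, col=3) -> (row=3, col=4) -> (row=3, col=5) -> (row=4, col=5) -> (row=5, col=5) -> (row=6, col=5) -> (row=7, col=5)

Answer: Shortest path length: 9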